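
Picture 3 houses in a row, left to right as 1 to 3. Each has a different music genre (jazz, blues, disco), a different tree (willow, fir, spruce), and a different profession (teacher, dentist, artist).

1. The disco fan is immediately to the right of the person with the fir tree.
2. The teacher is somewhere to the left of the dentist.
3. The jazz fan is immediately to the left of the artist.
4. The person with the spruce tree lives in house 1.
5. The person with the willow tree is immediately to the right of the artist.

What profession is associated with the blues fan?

From clue 4, the person with the spruce tree must be in house 1.
The person with the willow tree is in house 3 (clue 5).
From clue 5, the artist must be in house 2.
House 2's tree must be fir (nothing else left).
That leaves teacher as the profession for house 1.
The only profession still possible for house 3 is dentist.
From clue 1, the disco fan must be in house 3.
Clue 3 places the jazz fan in house 1.
That leaves blues as the music genre for house 2.
So: house 1 = jazz/spruce/teacher, house 2 = blues/fir/artist, house 3 = disco/willow/dentist.

artist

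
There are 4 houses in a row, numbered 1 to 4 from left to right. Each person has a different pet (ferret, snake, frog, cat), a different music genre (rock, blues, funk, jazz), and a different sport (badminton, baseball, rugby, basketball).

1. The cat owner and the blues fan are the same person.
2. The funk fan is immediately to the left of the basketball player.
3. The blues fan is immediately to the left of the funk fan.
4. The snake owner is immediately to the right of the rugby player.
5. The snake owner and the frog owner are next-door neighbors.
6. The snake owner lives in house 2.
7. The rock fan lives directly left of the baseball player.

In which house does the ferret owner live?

By clue 6, the snake owner is in house 2.
The only music genre still possible for house 4 is jazz.
Clue 1 places the cat owner in house 1.
Clue 1: the blues fan is in house 1.
By clue 3, the funk fan is in house 2.
Clue 4 places the rugby player in house 1.
That leaves ferret as the pet for house 4.
The only music genre still possible for house 3 is rock.
The basketball player is in house 3 (clue 2).
The baseball player is in house 4 (clue 7).
That leaves frog as the pet for house 3.
House 2 sport: only badminton fits.
So: house 1 = cat/blues/rugby, house 2 = snake/funk/badminton, house 3 = frog/rock/basketball, house 4 = ferret/jazz/baseball.

4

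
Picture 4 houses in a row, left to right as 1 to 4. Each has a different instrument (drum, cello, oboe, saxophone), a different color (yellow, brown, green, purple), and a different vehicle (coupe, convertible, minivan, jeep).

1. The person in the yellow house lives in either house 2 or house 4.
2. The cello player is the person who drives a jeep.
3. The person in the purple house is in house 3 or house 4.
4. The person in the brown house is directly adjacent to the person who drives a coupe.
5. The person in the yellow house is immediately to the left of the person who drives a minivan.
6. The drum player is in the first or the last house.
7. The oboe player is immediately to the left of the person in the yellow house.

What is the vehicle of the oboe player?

Clue 5 places the person in the yellow house in house 2.
Clue 5: the person who drives a minivan is in house 3.
From clue 7, the oboe player must be in house 1.
House 2 instrument: only cello fits.
House 3 instrument: only saxophone fits.
House 4 instrument: only drum fits.
House 1's vehicle must be convertible (nothing else left).
Clue 2: the person who drives a jeep is in house 2.
That leaves coupe as the vehicle for house 4.
The person in the brown house is in house 3 (clue 4).
So house 1 gets green for color.
That leaves purple as the color for house 4.
So: house 1 = oboe/green/convertible, house 2 = cello/yellow/jeep, house 3 = saxophone/brown/minivan, house 4 = drum/purple/coupe.

convertible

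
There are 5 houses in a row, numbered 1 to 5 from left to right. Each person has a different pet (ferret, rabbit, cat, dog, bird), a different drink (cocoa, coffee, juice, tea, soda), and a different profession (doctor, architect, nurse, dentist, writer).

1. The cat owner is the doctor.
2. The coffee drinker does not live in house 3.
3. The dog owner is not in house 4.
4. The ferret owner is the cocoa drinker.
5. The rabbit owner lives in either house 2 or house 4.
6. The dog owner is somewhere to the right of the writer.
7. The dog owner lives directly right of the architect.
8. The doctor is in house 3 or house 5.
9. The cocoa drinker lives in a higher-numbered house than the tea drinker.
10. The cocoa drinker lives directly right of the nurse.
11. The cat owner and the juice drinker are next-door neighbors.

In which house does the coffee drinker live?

House 1's pet must be bird (nothing else left).
The cat owner is narrowed to house 3 or 5; consider each.
Placing it in house 5 leads to a contradiction, so it's in house 3.
By clue 1, the doctor is in house 3.
The only profession still possible for house 5 is dentist.
That leaves writer as the profession for house 2.
From clue 6, the dog owner must be in house 5.
The architect is in house 4 (clue 7).
House 4 pet: only rabbit fits.
House 1's profession must be nurse (nothing else left).
Clue 4 places the cocoa drinker in house 2.
From clue 9, the tea drinker must be in house 1.
That leaves ferret as the pet for house 2.
So house 3 gets soda for drink.
House 4's drink must be juice (nothing else left).
House 5's drink must be coffee (nothing else left).
So: house 1 = bird/tea/nurse, house 2 = ferret/cocoa/writer, house 3 = cat/soda/doctor, house 4 = rabbit/juice/architect, house 5 = dog/coffee/dentist.

5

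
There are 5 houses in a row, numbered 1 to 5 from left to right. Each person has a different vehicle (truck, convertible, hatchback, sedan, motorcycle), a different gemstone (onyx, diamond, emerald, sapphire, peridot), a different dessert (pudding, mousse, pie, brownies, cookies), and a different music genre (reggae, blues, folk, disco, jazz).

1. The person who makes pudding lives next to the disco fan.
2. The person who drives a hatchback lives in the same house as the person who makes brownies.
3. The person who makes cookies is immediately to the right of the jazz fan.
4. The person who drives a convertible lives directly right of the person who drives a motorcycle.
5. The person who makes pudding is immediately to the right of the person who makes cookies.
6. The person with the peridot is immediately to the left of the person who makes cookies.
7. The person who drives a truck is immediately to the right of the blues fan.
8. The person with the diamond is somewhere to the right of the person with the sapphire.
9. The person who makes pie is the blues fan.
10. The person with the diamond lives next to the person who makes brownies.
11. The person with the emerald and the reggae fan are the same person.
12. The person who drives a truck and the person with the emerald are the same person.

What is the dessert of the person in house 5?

The person with the peridot is narrowed to house 1 or 2 or 3; consider each.
Placing it in house 1 and house 2 leads to a contradiction, so it's in house 3.
Clue 6: the person who makes cookies is in house 4.
Clue 3 places the jazz fan in house 3.
By clue 5, the person who makes pudding is in house 5.
Clue 1: the disco fan is in house 4.
By clue 7, the person who drives a truck is in house 2.
Clue 7 places the blues fan in house 1.
By clue 9, the person who makes pie is in house 1.
The person with the emerald is in house 2 (clue 12).
House 1's gemstone must be sapphire (nothing else left).
House 5's gemstone must be onyx (nothing else left).
House 2 dessert: only mousse fits.
House 3 dessert: only brownies fits.
By clue 2, the person who drives a hatchback is in house 3.
Clue 11: the reggae fan is in house 2.
So house 1 gets sedan for vehicle.
That leaves motorcycle as the vehicle for house 4.
So house 5 gets convertible for vehicle.
That leaves diamond as the gemstone for house 4.
House 5's music genre must be folk (nothing else left).
So: house 1 = sedan/sapphire/pie/blues, house 2 = truck/emerald/mousse/reggae, house 3 = hatchback/peridot/brownies/jazz, house 4 = motorcycle/diamond/cookies/disco, house 5 = convertible/onyx/pudding/folk.

pudding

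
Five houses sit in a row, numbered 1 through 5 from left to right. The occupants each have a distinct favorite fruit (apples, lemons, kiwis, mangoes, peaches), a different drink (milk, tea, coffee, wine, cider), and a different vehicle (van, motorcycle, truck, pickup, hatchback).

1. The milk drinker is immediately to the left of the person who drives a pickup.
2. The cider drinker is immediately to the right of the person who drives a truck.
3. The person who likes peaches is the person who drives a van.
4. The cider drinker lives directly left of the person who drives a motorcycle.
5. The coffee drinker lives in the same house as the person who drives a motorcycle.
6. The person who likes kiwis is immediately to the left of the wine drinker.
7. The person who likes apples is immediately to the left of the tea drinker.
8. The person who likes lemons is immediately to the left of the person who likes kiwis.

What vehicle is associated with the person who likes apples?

hatchback

So house 1 gets milk for drink.
From clue 1, the person who drives a pickup must be in house 2.
The cider drinker is narrowed to house 2 or 4; consider each.
Placing it in house 4 leads to a contradiction, so it's in house 2.
The person who drives a truck is in house 1 (clue 2).
By clue 4, the person who drives a motorcycle is in house 3.
From clue 5, the coffee drinker must be in house 3.
House 1 favorite fruit: only mangoes fits.
House 2 favorite fruit: only lemons fits.
House 5's favorite fruit must be peaches (nothing else left).
By clue 3, the person who drives a van is in house 5.
The person who likes kiwis is in house 3 (clue 8).
So house 4 gets apples for favorite fruit.
That leaves hatchback as the vehicle for house 4.
The wine drinker is in house 4 (clue 6).
The tea drinker is in house 5 (clue 7).
So: house 1 = mangoes/milk/truck, house 2 = lemons/cider/pickup, house 3 = kiwis/coffee/motorcycle, house 4 = apples/wine/hatchback, house 5 = peaches/tea/van.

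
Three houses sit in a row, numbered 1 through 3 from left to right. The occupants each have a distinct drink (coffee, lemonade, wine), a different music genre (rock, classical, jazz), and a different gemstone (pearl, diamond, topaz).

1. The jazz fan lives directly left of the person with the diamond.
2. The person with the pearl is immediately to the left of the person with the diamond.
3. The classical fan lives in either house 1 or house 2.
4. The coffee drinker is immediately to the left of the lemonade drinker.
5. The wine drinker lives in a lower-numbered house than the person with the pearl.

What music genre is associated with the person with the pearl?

By clue 5, the wine drinker is in house 1.
Clue 5 places the person with the pearl in house 2.
The only drink still possible for house 3 is lemonade.
House 3 music genre: only rock fits.
The only gemstone still possible for house 1 is topaz.
The only gemstone still possible for house 3 is diamond.
The jazz fan is in house 2 (clue 1).
House 2's drink must be coffee (nothing else left).
House 1's music genre must be classical (nothing else left).
So: house 1 = wine/classical/topaz, house 2 = coffee/jazz/pearl, house 3 = lemonade/rock/diamond.

jazz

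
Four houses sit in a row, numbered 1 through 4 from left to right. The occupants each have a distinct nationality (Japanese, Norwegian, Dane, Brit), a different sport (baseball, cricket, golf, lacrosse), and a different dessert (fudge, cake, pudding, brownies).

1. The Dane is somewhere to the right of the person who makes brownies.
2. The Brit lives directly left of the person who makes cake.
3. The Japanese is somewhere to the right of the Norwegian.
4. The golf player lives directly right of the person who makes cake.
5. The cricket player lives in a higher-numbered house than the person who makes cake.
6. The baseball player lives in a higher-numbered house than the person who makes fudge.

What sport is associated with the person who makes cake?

That leaves lacrosse as the sport for house 1.
The only sport still possible for house 2 is baseball.
That leaves pudding as the dessert for house 4.
The person who makes fudge is in house 1 (clue 6).
The Brit is narrowed to house 1 or 2; consider each.
Placing it in house 2 leads to a contradiction, so it's in house 1.
Clue 2 places the person who makes cake in house 2.
Clue 4 places the golf player in house 3.
So house 4 gets cricket for sport.
That leaves brownies as the dessert for house 3.
Clue 1: the Dane is in house 4.
So house 2 gets Norwegian for nationality.
So house 3 gets Japanese for nationality.
So: house 1 = Brit/lacrosse/fudge, house 2 = Norwegian/baseball/cake, house 3 = Japanese/golf/brownies, house 4 = Dane/cricket/pudding.

baseball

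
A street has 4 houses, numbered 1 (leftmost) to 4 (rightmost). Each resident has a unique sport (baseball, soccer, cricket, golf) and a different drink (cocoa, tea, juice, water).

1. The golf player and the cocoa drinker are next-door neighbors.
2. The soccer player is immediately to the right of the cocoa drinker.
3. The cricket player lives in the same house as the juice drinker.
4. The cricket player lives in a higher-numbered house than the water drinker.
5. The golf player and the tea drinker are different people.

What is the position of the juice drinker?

The cricket player is narrowed to house 2 or 3 or 4; consider each.
Placing it in house 2 and house 3 leads to a contradiction, so it's in house 4.
By clue 3, the juice drinker is in house 4.
The soccer player is narrowed to house 2 or 3; consider each.
Placing it in house 2 leads to a contradiction, so it's in house 3.
Clue 2 places the cocoa drinker in house 2.
Clue 1: the golf player is in house 1.
By clue 5, the tea drinker is in house 3.
The only sport still possible for house 2 is baseball.
That leaves water as the drink for house 1.
So: house 1 = golf/water, house 2 = baseball/cocoa, house 3 = soccer/tea, house 4 = cricket/juice.

4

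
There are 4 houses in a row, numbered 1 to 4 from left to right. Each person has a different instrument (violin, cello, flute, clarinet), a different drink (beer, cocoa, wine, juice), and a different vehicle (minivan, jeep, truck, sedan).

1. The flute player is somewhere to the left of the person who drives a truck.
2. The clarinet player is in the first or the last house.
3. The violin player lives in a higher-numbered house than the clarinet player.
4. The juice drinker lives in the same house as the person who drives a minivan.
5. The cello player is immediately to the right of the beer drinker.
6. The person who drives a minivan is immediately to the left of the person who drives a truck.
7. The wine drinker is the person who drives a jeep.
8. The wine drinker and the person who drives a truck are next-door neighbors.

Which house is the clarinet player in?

1

Clue 3 places the clarinet player in house 1.
House 1's vehicle must be sedan (nothing else left).
The flute player is narrowed to house 2 or 3; consider each.
Placing it in house 3 leads to a contradiction, so it's in house 2.
So house 1 gets cocoa for drink.
House 4 drink: only wine fits.
From clue 7, the person who drives a jeep must be in house 4.
By clue 8, the person who drives a truck is in house 3.
The only vehicle still possible for house 2 is minivan.
Clue 4: the juice drinker is in house 2.
House 3 drink: only beer fits.
From clue 5, the cello player must be in house 4.
The only instrument still possible for house 3 is violin.
So: house 1 = clarinet/cocoa/sedan, house 2 = flute/juice/minivan, house 3 = violin/beer/truck, house 4 = cello/wine/jeep.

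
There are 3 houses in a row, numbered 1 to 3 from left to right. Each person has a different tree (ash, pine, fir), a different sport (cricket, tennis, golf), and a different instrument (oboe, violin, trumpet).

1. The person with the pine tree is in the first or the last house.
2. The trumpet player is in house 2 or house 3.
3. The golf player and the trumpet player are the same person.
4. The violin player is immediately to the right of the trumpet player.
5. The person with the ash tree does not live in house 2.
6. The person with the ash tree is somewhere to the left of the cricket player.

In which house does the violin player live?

From clue 4, the violin player must be in house 3.
Clue 4 places the trumpet player in house 2.
By clue 6, the person with the ash tree is in house 1.
The only tree still possible for house 2 is fir.
The only tree still possible for house 3 is pine.
That leaves tennis as the sport for house 1.
The only instrument still possible for house 1 is oboe.
The golf player is in house 2 (clue 3).
So house 3 gets cricket for sport.
So: house 1 = ash/tennis/oboe, house 2 = fir/golf/trumpet, house 3 = pine/cricket/violin.

3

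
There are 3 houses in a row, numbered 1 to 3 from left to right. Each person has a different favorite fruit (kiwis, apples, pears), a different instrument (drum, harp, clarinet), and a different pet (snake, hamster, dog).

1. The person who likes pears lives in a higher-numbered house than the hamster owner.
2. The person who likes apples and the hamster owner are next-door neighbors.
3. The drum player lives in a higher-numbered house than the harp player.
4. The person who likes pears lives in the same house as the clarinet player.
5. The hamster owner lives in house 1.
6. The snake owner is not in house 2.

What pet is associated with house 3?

By clue 5, the hamster owner is in house 1.
That leaves harp as the instrument for house 1.
So house 2 gets dog for pet.
So house 3 gets snake for pet.
Clue 2: the person who likes apples is in house 2.
The only favorite fruit still possible for house 1 is kiwis.
So house 3 gets pears for favorite fruit.
The clarinet player is in house 3 (clue 4).
So house 2 gets drum for instrument.
So: house 1 = kiwis/harp/hamster, house 2 = apples/drum/dog, house 3 = pears/clarinet/snake.

snake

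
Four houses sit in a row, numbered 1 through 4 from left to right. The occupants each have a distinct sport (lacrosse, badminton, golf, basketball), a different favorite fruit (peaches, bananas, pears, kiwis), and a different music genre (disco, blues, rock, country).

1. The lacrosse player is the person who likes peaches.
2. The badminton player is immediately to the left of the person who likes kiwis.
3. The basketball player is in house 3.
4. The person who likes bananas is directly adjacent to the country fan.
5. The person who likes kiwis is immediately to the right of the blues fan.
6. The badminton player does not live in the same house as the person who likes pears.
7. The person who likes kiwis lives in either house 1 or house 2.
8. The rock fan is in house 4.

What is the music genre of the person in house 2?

country

From clue 3, the basketball player must be in house 3.
Clue 7 places the person who likes kiwis in house 2.
Clue 8: the rock fan is in house 4.
From clue 2, the badminton player must be in house 1.
The blues fan is in house 1 (clue 5).
House 2 sport: only golf fits.
House 4's sport must be lacrosse (nothing else left).
Clue 1: the person who likes peaches is in house 4.
So house 1 gets bananas for favorite fruit.
So house 3 gets pears for favorite fruit.
The country fan is in house 2 (clue 4).
The only music genre still possible for house 3 is disco.
So: house 1 = badminton/bananas/blues, house 2 = golf/kiwis/country, house 3 = basketball/pears/disco, house 4 = lacrosse/peaches/rock.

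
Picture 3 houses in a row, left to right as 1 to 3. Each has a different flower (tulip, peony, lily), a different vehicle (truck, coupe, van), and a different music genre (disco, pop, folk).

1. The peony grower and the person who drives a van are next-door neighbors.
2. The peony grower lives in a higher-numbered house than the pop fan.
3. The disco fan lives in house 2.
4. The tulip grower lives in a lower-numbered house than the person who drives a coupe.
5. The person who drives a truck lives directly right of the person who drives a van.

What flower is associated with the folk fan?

The disco fan is in house 2 (clue 3).
So house 1 gets van for vehicle.
So house 1 gets pop for music genre.
House 3 music genre: only folk fits.
The peony grower is in house 2 (clue 1).
Clue 5 places the person who drives a truck in house 2.
That leaves lily as the flower for house 3.
That leaves coupe as the vehicle for house 3.
That leaves tulip as the flower for house 1.
So: house 1 = tulip/van/pop, house 2 = peony/truck/disco, house 3 = lily/coupe/folk.

lily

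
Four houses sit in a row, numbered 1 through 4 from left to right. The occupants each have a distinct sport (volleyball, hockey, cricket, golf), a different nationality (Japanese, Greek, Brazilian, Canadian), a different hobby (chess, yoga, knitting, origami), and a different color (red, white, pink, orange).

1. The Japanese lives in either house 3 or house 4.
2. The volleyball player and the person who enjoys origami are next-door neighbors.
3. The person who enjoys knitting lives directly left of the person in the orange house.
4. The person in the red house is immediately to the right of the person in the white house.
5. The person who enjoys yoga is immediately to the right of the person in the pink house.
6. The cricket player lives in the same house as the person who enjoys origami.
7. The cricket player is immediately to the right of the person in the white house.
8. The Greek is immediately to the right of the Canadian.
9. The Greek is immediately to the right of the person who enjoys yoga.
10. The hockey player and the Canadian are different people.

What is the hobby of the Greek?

House 1 nationality: only Brazilian fits.
House 2's nationality must be Canadian (nothing else left).
By clue 8, the Greek is in house 3.
Clue 9 places the person who enjoys yoga in house 2.
House 4 nationality: only Japanese fits.
The person in the pink house is in house 1 (clue 5).
The cricket player is narrowed to house 3 or 4; consider each.
Placing it in house 3 leads to a contradiction, so it's in house 4.
From clue 6, the person who enjoys origami must be in house 4.
The person in the white house is in house 3 (clue 7).
House 2 color: only orange fits.
That leaves red as the color for house 4.
Clue 2 places the volleyball player in house 3.
From clue 3, the person who enjoys knitting must be in house 1.
So house 1 gets hockey for sport.
The only sport still possible for house 2 is golf.
House 3 hobby: only chess fits.
So: house 1 = hockey/Brazilian/knitting/pink, house 2 = golf/Canadian/yoga/orange, house 3 = volleyball/Greek/chess/white, house 4 = cricket/Japanese/origami/red.

chess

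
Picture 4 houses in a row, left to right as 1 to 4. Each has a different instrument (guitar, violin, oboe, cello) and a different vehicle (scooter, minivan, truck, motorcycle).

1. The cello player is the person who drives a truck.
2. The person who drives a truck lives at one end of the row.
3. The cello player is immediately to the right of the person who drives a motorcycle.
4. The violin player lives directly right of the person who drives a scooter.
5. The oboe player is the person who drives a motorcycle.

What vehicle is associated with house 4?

Clue 1 places the cello player in house 4.
The person who drives a truck is in house 4 (clue 1).
By clue 3, the person who drives a motorcycle is in house 3.
Clue 5 places the oboe player in house 3.
That leaves guitar as the instrument for house 1.
That leaves violin as the instrument for house 2.
By clue 4, the person who drives a scooter is in house 1.
The only vehicle still possible for house 2 is minivan.
So: house 1 = guitar/scooter, house 2 = violin/minivan, house 3 = oboe/motorcycle, house 4 = cello/truck.

truck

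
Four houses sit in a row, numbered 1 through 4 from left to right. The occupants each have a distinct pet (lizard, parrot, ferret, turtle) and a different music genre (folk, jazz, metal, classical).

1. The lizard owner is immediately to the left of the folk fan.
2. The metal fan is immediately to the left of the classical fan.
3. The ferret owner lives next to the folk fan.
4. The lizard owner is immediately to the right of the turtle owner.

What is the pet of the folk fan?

parrot

The lizard owner is narrowed to house 2 or 3; consider each.
Placing it in house 3 leads to a contradiction, so it's in house 2.
By clue 1, the folk fan is in house 3.
From clue 4, the turtle owner must be in house 1.
That leaves parrot as the pet for house 3.
That leaves ferret as the pet for house 4.
Clue 2 places the metal fan in house 1.
Clue 2 places the classical fan in house 2.
House 4's music genre must be jazz (nothing else left).
So: house 1 = turtle/metal, house 2 = lizard/classical, house 3 = parrot/folk, house 4 = ferret/jazz.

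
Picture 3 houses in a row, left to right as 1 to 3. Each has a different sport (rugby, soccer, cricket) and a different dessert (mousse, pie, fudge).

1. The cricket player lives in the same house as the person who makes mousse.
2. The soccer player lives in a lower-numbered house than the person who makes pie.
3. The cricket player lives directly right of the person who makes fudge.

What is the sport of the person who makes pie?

That leaves fudge as the dessert for house 1.
Clue 3: the cricket player is in house 2.
That leaves rugby as the sport for house 3.
Clue 1 places the person who makes mousse in house 2.
House 1's sport must be soccer (nothing else left).
House 3 dessert: only pie fits.
So: house 1 = soccer/fudge, house 2 = cricket/mousse, house 3 = rugby/pie.

rugby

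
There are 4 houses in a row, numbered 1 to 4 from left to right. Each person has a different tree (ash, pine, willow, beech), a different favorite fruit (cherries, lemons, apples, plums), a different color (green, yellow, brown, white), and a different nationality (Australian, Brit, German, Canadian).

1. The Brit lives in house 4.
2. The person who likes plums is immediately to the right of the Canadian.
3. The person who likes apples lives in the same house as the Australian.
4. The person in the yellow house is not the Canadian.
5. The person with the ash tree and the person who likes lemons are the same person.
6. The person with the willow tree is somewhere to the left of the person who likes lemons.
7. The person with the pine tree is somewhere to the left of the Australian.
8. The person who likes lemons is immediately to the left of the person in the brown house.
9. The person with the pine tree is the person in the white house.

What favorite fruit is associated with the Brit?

By clue 1, the Brit is in house 4.
House 4's tree must be beech (nothing else left).
House 1 favorite fruit: only cherries fits.
The only favorite fruit still possible for house 4 is plums.
Clue 2 places the Canadian in house 3.
House 3's tree must be ash (nothing else left).
That leaves German as the nationality for house 1.
That leaves Australian as the nationality for house 2.
Clue 3 places the person who likes apples in house 2.
Clue 5: the person who likes lemons is in house 3.
By clue 7, the person with the pine tree is in house 1.
By clue 8, the person in the brown house is in house 4.
By clue 9, the person in the white house is in house 1.
House 2's tree must be willow (nothing else left).
So house 3 gets green for color.
House 2's color must be yellow (nothing else left).
So: house 1 = pine/cherries/white/German, house 2 = willow/apples/yellow/Australian, house 3 = ash/lemons/green/Canadian, house 4 = beech/plums/brown/Brit.

plums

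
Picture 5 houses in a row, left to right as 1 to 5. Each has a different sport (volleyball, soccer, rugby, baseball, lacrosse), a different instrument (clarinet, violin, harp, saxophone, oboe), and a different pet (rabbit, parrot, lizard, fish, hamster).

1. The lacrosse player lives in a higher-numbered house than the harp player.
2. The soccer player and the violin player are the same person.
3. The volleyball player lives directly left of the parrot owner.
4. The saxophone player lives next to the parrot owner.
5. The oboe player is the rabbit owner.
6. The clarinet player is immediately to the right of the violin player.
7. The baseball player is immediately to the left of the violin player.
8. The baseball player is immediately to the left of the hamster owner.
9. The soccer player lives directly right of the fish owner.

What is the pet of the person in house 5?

lizard

The baseball player is narrowed to house 1 or 2 or 3; consider each.
Placing it in house 1 and house 2 leads to a contradiction, so it's in house 3.
Clue 7 places the violin player in house 4.
Clue 8 places the hamster owner in house 4.
By clue 2, the soccer player is in house 4.
By clue 6, the clarinet player is in house 5.
Clue 9: the fish owner is in house 3.
Clue 3 places the volleyball player in house 1.
House 2's pet must be parrot (nothing else left).
That leaves lizard as the pet for house 5.
By clue 5, the oboe player is in house 1.
House 2's instrument must be harp (nothing else left).
House 3's instrument must be saxophone (nothing else left).
The only pet still possible for house 1 is rabbit.
The lacrosse player is in house 5 (clue 1).
The only sport still possible for house 2 is rugby.
So: house 1 = volleyball/oboe/rabbit, house 2 = rugby/harp/parrot, house 3 = baseball/saxophone/fish, house 4 = soccer/violin/hamster, house 5 = lacrosse/clarinet/lizard.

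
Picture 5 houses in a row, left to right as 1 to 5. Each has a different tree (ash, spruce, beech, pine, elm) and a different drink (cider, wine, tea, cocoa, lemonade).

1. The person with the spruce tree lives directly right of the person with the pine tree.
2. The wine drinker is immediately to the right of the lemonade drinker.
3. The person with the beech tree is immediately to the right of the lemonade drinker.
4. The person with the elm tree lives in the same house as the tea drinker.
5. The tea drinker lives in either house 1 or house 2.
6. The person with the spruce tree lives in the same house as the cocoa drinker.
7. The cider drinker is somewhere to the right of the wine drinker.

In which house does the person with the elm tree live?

The person with the elm tree is narrowed to house 1 or 2; consider each.
Placing it in house 2 leads to a contradiction, so it's in house 1.
The tea drinker is in house 1 (clue 4).
So house 2 gets lemonade for drink.
The wine drinker is in house 3 (clue 2).
The person with the beech tree is in house 3 (clue 3).
By clue 1, the person with the spruce tree is in house 5.
The person with the pine tree is in house 4 (clue 1).
By clue 6, the cocoa drinker is in house 5.
House 2 tree: only ash fits.
That leaves cider as the drink for house 4.
So: house 1 = elm/tea, house 2 = ash/lemonade, house 3 = beech/wine, house 4 = pine/cider, house 5 = spruce/cocoa.

1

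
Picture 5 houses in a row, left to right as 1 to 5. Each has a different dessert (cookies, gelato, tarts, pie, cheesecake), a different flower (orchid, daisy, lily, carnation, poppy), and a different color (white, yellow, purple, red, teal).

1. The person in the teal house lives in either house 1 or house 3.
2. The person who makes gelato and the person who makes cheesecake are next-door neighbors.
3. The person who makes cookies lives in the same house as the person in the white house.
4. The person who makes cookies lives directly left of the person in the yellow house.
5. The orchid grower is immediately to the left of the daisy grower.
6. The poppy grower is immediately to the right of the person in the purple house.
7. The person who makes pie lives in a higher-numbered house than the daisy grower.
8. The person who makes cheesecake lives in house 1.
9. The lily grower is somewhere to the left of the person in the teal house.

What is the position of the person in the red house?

2

By clue 8, the person who makes cheesecake is in house 1.
The person in the teal house is in house 3 (clue 9).
Clue 2: the person who makes gelato is in house 2.
The person who makes cookies is in house 4 (clue 4).
The person in the yellow house is in house 5 (clue 4).
The person in the white house is in house 4 (clue 3).
The only flower still possible for house 5 is carnation.
The only flower still possible for house 4 is daisy.
Clue 5: the orchid grower is in house 3.
By clue 7, the person who makes pie is in house 5.
So house 3 gets tarts for dessert.
So house 1 gets lily for flower.
House 2's flower must be poppy (nothing else left).
Clue 6: the person in the purple house is in house 1.
House 2 color: only red fits.
So: house 1 = cheesecake/lily/purple, house 2 = gelato/poppy/red, house 3 = tarts/orchid/teal, house 4 = cookies/daisy/white, house 5 = pie/carnation/yellow.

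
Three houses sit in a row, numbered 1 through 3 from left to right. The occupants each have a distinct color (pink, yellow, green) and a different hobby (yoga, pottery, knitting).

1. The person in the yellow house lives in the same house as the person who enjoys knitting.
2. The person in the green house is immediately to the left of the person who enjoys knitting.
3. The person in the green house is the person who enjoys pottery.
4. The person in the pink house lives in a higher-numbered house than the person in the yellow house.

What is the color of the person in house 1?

green

House 3 color: only pink fits.
Clue 1: the person in the yellow house is in house 2.
The person who enjoys knitting is in house 2 (clue 1).
Clue 2 places the person in the green house in house 1.
By clue 3, the person who enjoys pottery is in house 1.
House 3's hobby must be yoga (nothing else left).
So: house 1 = green/pottery, house 2 = yellow/knitting, house 3 = pink/yoga.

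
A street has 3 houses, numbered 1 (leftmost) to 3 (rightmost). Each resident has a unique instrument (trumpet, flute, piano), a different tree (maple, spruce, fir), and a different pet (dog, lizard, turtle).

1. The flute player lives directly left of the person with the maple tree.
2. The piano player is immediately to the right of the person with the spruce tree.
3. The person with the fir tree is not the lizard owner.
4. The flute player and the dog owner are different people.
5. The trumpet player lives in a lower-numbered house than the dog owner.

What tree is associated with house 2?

So house 3 gets piano for instrument.
Clue 2 places the person with the spruce tree in house 2.
So house 1 gets fir for tree.
That leaves maple as the tree for house 3.
Clue 1 places the flute player in house 2.
Clue 4 places the dog owner in house 3.
The only instrument still possible for house 1 is trumpet.
House 1 pet: only turtle fits.
So house 2 gets lizard for pet.
So: house 1 = trumpet/fir/turtle, house 2 = flute/spruce/lizard, house 3 = piano/maple/dog.

spruce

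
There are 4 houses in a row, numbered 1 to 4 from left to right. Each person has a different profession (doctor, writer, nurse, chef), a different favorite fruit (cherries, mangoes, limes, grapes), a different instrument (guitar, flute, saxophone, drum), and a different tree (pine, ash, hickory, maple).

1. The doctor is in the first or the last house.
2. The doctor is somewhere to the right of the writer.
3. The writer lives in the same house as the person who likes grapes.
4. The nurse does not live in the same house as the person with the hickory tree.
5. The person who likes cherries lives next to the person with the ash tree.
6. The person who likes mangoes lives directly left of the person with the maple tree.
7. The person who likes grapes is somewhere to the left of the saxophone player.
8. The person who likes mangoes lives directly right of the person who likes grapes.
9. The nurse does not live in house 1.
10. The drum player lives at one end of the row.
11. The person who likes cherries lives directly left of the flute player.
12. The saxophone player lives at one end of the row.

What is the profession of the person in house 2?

writer

The doctor is in house 4 (clue 2).
Clue 12: the saxophone player is in house 4.
The only favorite fruit still possible for house 4 is limes.
House 1's instrument must be drum (nothing else left).
So house 3 gets mangoes for favorite fruit.
Clue 6 places the person with the maple tree in house 4.
The person who likes grapes is in house 2 (clue 8).
That leaves cherries as the favorite fruit for house 1.
Clue 3 places the writer in house 2.
Clue 5: the person with the ash tree is in house 2.
Clue 11 places the flute player in house 2.
House 1's profession must be chef (nothing else left).
That leaves nurse as the profession for house 3.
So house 3 gets guitar for instrument.
From clue 4, the person with the hickory tree must be in house 1.
House 3's tree must be pine (nothing else left).
So: house 1 = chef/cherries/drum/hickory, house 2 = writer/grapes/flute/ash, house 3 = nurse/mangoes/guitar/pine, house 4 = doctor/limes/saxophone/maple.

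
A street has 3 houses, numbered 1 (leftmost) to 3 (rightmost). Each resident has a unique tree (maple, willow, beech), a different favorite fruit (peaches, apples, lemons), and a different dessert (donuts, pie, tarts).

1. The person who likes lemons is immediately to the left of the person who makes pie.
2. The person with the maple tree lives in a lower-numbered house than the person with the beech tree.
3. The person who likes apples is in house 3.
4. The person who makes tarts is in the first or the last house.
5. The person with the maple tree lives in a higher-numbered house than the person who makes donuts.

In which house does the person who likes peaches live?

2

By clue 3, the person who likes apples is in house 3.
From clue 5, the person with the maple tree must be in house 2.
The person who makes donuts is in house 1 (clue 5).
The only tree still possible for house 1 is willow.
So house 3 gets beech for tree.
So house 2 gets pie for dessert.
That leaves tarts as the dessert for house 3.
From clue 1, the person who likes lemons must be in house 1.
The only favorite fruit still possible for house 2 is peaches.
So: house 1 = willow/lemons/donuts, house 2 = maple/peaches/pie, house 3 = beech/apples/tarts.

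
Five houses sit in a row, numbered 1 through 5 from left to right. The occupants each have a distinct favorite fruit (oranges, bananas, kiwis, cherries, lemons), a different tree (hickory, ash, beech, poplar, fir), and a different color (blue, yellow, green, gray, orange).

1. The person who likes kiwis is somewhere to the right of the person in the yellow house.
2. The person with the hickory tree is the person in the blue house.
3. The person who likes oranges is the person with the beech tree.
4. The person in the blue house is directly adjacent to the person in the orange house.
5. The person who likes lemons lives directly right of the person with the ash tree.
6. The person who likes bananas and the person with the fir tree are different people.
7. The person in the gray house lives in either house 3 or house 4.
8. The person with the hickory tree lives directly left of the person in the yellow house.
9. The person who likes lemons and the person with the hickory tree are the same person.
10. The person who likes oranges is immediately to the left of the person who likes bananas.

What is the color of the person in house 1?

So house 5 gets green for color.
That leaves orange as the color for house 1.
House 2 color: only blue fits.
From clue 2, the person with the hickory tree must be in house 2.
By clue 8, the person in the yellow house is in house 3.
By clue 9, the person who likes lemons is in house 2.
House 1's tree must be ash (nothing else left).
The only color still possible for house 4 is gray.
The only favorite fruit still possible for house 1 is cherries.
House 3's favorite fruit must be oranges (nothing else left).
Clue 3 places the person with the beech tree in house 3.
Clue 10: the person who likes bananas is in house 4.
House 5's favorite fruit must be kiwis (nothing else left).
Clue 6 places the person with the fir tree in house 5.
House 4's tree must be poplar (nothing else left).
So: house 1 = cherries/ash/orange, house 2 = lemons/hickory/blue, house 3 = oranges/beech/yellow, house 4 = bananas/poplar/gray, house 5 = kiwis/fir/green.

orange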